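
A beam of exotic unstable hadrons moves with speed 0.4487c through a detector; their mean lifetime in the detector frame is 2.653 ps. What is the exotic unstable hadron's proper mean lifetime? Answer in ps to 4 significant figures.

τ₀ ≈ 2.371 ps

γ = 1/√(1 − 0.4487²) = 1.11897
Proper time: τ₀ = Δt/γ = 2.653/1.11897 = 2.371 ps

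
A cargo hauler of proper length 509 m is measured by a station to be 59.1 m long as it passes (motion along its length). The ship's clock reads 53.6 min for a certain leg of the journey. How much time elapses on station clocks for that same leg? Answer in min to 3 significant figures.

Length contraction ⇒ γ = L₀/L = 509/59.1 = 8.6125
Time dilation: Δt = γτ₀ = 8.6125 × 53.6 min = 462 min

Δt ≈ 462 min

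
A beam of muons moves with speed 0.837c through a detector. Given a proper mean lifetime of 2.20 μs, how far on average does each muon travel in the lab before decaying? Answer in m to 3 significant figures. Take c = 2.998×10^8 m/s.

d ≈ 1010 m

γ = 1/√(1 − 0.837²) = 1.8275
Dilated lifetime: Δt = γτ₀ = 1.8275 × 2.20 μs = 4.0204 μs
d = vΔt = 0.837c × 4.0204 μs = 2.5093×10^8 m/s × 4.0204×10^-6 s = 1010 m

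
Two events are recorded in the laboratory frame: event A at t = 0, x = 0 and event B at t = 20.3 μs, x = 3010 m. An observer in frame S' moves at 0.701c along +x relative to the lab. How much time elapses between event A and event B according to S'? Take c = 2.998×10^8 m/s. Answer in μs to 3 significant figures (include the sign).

Δt' ≈ 18.6 μs

γ = 1/√(1 − 0.701²) = 1.4022
Δt' = γ(Δt − vΔx/c²) = 1.4022 × (20.3 μs − 0.701×3010 m / (2.998×10^8 m/s))
= 1.4022 × (13.262 μs) = 18.6 μs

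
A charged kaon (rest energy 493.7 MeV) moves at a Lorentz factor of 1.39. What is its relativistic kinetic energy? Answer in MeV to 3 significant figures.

K ≈ 193 MeV

γ = 1.39 (given)
K = (γ − 1)m₀c² = (1.39 − 1) × 493.7 MeV = 0.39000 × 493.7 MeV = 193 MeV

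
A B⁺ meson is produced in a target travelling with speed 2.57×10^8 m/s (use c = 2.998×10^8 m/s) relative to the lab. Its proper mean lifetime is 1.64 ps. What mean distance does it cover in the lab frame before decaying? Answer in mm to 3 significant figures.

d ≈ 0.819 mm

β = v/c = 2.57×10^8 / 2.998×10^8 = 0.85724
γ = 1/√(1 − 0.85724²) = 1.9420
Dilated lifetime: Δt = γτ₀ = 1.9420 × 1.64 ps = 3.1850 ps
d = vΔt = 0.85724c × 3.1850 ps = 2.5700×10^8 m/s × 3.1850×10^-12 s = 0.819 mm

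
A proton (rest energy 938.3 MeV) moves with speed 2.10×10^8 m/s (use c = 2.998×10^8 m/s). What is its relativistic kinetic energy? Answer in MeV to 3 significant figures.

K ≈ 376 MeV

β = v/c = 2.10×10^8 / 2.998×10^8 = 0.70047
γ = 1/√(1 − 0.70047²) = 1.4012
K = (γ − 1)m₀c² = (1.4012 − 1) × 938.3 MeV = 0.40118 × 938.3 MeV = 376 MeV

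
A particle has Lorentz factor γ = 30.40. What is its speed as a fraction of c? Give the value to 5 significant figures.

β = √(1 − 1/γ²) = √(1 − 1/30.40²) = √(0.9989179) = 0.99946

β ≈ 0.99946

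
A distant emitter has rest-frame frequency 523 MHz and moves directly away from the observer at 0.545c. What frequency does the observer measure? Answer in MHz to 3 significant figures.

Relativistic Doppler: f_obs = f_src √((1−β)/(1+β))
= 523 × √(0.45500/1.5450) = 523 × 0.54268 = 284 MHz

f_obs ≈ 284 MHz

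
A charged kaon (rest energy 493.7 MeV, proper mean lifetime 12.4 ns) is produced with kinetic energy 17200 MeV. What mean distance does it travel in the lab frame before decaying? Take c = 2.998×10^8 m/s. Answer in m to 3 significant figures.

γ = 1 + K/(m₀c²) = 1 + 17200/493.7 = 35.839
β = √(1 − 1/γ²) = 0.99961
Dilated lifetime: γτ₀ = 35.839 × 12.4 ns = 444.40 ns
d = βc·γτ₀ = 0.99961 × (2.998×10^8 m/s) × 4.4440×10^-7 s = 133 m

d ≈ 133 m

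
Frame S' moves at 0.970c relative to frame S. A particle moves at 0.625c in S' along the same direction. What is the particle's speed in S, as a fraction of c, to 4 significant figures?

u ≈ 0.9930c

Relativistic velocity addition: u = (u' + v)/(1 + u'v/c²)
= (0.625 + 0.970)/(1 + 0.625×0.970) = 1.595/1.60625 = 0.9930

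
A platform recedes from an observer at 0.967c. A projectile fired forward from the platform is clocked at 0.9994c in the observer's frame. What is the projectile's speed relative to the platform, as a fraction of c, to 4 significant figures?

Inverse velocity addition: u' = (u − v)/(1 − uv/c²)
= (0.9994 − 0.967)/(1 − 0.9994×0.967) = 0.03240/0.0335802 = 0.9649

u' ≈ 0.9649c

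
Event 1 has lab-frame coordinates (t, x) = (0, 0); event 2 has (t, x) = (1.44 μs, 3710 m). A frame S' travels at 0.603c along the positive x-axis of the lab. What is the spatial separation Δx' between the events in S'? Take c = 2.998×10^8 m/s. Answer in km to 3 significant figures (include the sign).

γ = 1/√(1 − 0.603²) = 1.2535
Δx' = γ(Δx − vΔt) = 1.2535 × (3710 m − 0.603×(2.998×10^8 m/s)×1.44×10^-6 s)
= 1.2535 × (3449.7 m) = 4.32 km

Δx' ≈ 4.32 km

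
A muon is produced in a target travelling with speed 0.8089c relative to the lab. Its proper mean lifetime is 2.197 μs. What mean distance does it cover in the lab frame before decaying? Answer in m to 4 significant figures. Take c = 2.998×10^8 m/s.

γ = 1/√(1 − 0.8089²) = 1.70084
Dilated lifetime: Δt = γτ₀ = 1.70084 × 2.197 μs = 3.73674 μs
d = vΔt = 0.8089c × 3.73674 μs = 2.42508×10^8 m/s × 3.73674×10^-6 s = 906.2 m

d ≈ 906.2 m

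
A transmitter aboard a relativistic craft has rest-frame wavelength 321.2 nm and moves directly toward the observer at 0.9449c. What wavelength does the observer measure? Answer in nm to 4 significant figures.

λ_obs ≈ 54.06 nm

Relativistic Doppler: λ_obs = λ_src √((1−β)/(1+β))
= 321.2 × √(0.0551000/1.94490) = 321.2 × 0.168317 = 54.06 nm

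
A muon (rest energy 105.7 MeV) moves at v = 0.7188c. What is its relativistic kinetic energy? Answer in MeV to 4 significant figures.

K ≈ 46.34 MeV

γ = 1/√(1 − 0.7188²) = 1.43840
K = (γ − 1)m₀c² = (1.43840 − 1) × 105.7 MeV = 0.438400 × 105.7 MeV = 46.34 MeV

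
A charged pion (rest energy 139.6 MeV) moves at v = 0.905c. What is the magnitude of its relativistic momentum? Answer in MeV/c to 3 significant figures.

p ≈ 297 MeV/c

γ = 1/√(1 − 0.905²) = 2.3507
p = γβm₀c = 2.3507 × 0.905 × 139.6 MeV/c = 297 MeV/c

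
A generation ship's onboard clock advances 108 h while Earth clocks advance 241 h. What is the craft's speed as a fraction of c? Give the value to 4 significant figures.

γ = Δt/τ₀ = 241/108 = 2.23148
β = √(1 − 1/γ²) = √(1 − 1/2.23148²) = 0.8940

β ≈ 0.8940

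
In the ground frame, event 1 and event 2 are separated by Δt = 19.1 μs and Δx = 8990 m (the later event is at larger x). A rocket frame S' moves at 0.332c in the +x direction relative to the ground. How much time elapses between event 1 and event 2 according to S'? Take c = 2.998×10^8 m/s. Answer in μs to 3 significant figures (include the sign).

γ = 1/√(1 − 0.332²) = 1.0601
Δt' = γ(Δt − vΔx/c²) = 1.0601 × (19.1 μs − 0.332×8990 m / (2.998×10^8 m/s))
= 1.0601 × (9.1444 μs) = 9.69 μs

Δt' ≈ 9.69 μs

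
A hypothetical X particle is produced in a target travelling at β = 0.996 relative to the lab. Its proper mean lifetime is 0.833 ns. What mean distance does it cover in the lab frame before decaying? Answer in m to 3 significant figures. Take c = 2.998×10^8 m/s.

γ = 1/√(1 − 0.996²) = 11.192
Dilated lifetime: Δt = γτ₀ = 11.192 × 0.833 ns = 9.3226 ns
d = vΔt = 0.996c × 9.3226 ns = 2.9860×10^8 m/s × 9.3226×10^-9 s = 2.78 m

d ≈ 2.78 m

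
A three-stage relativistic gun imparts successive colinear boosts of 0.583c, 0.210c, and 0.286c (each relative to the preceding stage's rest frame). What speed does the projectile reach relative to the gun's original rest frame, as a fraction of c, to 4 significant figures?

Compose boost 2: (0.210 + 0.583)/(1 + 0.210×0.583) = 0.7930/1.12243 = 0.706503
Compose boost 3: (0.286 + 0.706503)/(1 + 0.286×0.706503) = 0.992503/1.20206 = 0.8257

u ≈ 0.8257c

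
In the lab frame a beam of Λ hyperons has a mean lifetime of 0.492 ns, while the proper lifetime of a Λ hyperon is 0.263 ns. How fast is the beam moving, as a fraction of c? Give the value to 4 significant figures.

β ≈ 0.8451

γ = Δt/τ₀ = 0.492/0.263 = 1.87072
β = √(1 − 1/γ²) = √(1 − 1/1.87072²) = 0.8451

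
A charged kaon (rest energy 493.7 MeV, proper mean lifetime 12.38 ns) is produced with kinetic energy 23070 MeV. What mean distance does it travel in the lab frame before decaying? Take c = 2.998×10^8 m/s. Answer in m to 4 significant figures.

γ = 1 + K/(m₀c²) = 1 + 23070/493.7 = 47.7288
β = √(1 − 1/γ²) = 0.999780
Dilated lifetime: γτ₀ = 47.7288 × 12.38 ns = 590.882 ns
d = βc·γτ₀ = 0.999780 × (2.998×10^8 m/s) × 5.90882×10^-7 s = 177.1 m

d ≈ 177.1 m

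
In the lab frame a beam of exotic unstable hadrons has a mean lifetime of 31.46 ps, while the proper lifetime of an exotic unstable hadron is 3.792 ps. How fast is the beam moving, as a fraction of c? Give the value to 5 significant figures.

β ≈ 0.99271

γ = Δt/τ₀ = 31.46/3.792 = 8.296414
β = √(1 − 1/γ²) = √(1 − 1/8.296414²) = 0.99271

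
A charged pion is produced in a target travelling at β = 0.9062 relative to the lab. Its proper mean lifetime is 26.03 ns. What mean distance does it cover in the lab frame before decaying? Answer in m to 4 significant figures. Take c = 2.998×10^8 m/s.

d ≈ 16.72 m

γ = 1/√(1 − 0.9062²) = 2.36491
Dilated lifetime: Δt = γτ₀ = 2.36491 × 26.03 ns = 61.5586 ns
d = vΔt = 0.9062c × 61.5586 ns = 2.71679×10^8 m/s × 6.15586×10^-8 s = 16.72 m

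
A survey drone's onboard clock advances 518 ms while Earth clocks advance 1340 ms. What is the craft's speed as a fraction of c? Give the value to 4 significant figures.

β ≈ 0.9223

γ = Δt/τ₀ = 1340/518 = 2.58687
β = √(1 − 1/γ²) = √(1 − 1/2.58687²) = 0.9223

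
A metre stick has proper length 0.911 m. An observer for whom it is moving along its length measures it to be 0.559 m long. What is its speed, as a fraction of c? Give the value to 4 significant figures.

γ = L₀/L = 0.911/0.559 = 1.62970
β = √(1 − 1/γ²) = 0.7896

β ≈ 0.7896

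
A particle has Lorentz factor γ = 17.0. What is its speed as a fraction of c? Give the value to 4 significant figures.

β = √(1 − 1/γ²) = √(1 − 1/17.0²) = √(0.996540) = 0.9983

β ≈ 0.9983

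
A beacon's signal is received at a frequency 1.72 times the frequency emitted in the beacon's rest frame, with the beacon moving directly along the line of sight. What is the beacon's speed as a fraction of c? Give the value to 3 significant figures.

β ≈ 0.495

f_obs/f_src = √((1+β)/(1−β)) = 1.72  ⇒  (1+β)/(1−β) = 2.9584
β = |1 − D²|/(1 + D²) = |1 − 2.9584|/(1 + 2.9584) = 0.495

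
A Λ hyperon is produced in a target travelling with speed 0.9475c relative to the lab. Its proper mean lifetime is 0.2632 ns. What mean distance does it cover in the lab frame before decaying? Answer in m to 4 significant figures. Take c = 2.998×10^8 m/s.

γ = 1/√(1 − 0.9475²) = 3.12739
Dilated lifetime: Δt = γτ₀ = 3.12739 × 0.2632 ns = 0.823128 ns
d = vΔt = 0.9475c × 0.823128 ns = 2.84060×10^8 m/s × 8.23128×10^-10 s = 0.2338 m

d ≈ 0.2338 m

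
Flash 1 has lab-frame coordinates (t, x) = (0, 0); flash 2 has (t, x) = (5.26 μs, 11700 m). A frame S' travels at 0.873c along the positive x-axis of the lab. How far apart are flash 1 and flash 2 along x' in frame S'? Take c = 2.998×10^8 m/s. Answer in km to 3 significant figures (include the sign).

Δx' ≈ 21.2 km

γ = 1/√(1 − 0.873²) = 2.0504
Δx' = γ(Δx − vΔt) = 2.0504 × (11700 m − 0.873×(2.998×10^8 m/s)×5.26×10^-6 s)
= 2.0504 × (10323 m) = 21.2 km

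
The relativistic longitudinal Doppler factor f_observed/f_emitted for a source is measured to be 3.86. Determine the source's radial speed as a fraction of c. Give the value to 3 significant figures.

β ≈ 0.874

f_obs/f_src = √((1+β)/(1−β)) = 3.86  ⇒  (1+β)/(1−β) = 14.900
β = |1 − D²|/(1 + D²) = |1 − 14.900|/(1 + 14.900) = 0.874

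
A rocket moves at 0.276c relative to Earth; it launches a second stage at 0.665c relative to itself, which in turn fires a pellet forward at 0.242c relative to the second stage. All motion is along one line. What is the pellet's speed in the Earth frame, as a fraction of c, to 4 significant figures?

u ≈ 0.8697c

Compose boost 2: (0.665 + 0.276)/(1 + 0.665×0.276) = 0.9410/1.18354 = 0.795072
Compose boost 3: (0.242 + 0.795072)/(1 + 0.242×0.795072) = 1.03707/1.19241 = 0.8697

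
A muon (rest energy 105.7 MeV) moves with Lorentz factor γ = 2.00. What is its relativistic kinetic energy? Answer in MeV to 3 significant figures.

K ≈ 106 MeV

γ = 2.00 (given)
K = (γ − 1)m₀c² = (2.00 − 1) × 105.7 MeV = 1.0000 × 105.7 MeV = 106 MeV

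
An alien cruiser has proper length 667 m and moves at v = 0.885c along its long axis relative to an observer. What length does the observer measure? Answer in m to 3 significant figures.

L ≈ 311 m

γ = 1/√(1 − 0.885²) = 2.1478
Length contraction: L = L₀/γ = 667/2.1478 = 311 m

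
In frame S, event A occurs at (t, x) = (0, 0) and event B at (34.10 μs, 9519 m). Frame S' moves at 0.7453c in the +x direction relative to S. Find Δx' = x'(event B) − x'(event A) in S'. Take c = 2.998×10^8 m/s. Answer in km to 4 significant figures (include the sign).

Δx' ≈ 2.849 km

γ = 1/√(1 − 0.7453²) = 1.49986
Δx' = γ(Δx − vΔt) = 1.49986 × (9519 m − 0.7453×(2.998×10^8 m/s)×34.10×10^-6 s)
= 1.49986 × (1899.66 m) = 2.849 km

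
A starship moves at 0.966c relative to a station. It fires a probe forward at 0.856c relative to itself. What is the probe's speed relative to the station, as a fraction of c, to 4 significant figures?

Relativistic velocity addition: u = (u' + v)/(1 + u'v/c²)
= (0.856 + 0.966)/(1 + 0.856×0.966) = 1.822/1.82690 = 0.9973

u ≈ 0.9973c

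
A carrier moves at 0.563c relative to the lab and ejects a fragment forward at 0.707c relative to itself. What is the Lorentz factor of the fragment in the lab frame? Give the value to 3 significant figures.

u_lab = (0.707 + 0.563)/(1 + 0.707×0.563) = 1.270/1.39804 = 0.908414
γ = 1/√(1 − 0.908414²) = 2.39

γ ≈ 2.39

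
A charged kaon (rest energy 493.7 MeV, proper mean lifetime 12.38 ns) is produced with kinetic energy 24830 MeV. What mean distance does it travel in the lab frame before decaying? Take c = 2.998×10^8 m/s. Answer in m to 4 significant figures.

d ≈ 190.3 m

γ = 1 + K/(m₀c²) = 1 + 24830/493.7 = 51.2937
β = √(1 − 1/γ²) = 0.999810
Dilated lifetime: γτ₀ = 51.2937 × 12.38 ns = 635.016 ns
d = βc·γτ₀ = 0.999810 × (2.998×10^8 m/s) × 6.35016×10^-7 s = 190.3 m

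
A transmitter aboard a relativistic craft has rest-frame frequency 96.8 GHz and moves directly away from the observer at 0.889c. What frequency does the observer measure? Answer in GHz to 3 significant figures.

Relativistic Doppler: f_obs = f_src √((1−β)/(1+β))
= 96.8 × √(0.11100/1.8890) = 96.8 × 0.24241 = 23.5 GHz

f_obs ≈ 23.5 GHz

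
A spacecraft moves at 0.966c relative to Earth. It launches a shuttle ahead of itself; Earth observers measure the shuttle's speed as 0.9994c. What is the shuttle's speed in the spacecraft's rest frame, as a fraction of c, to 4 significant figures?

Inverse velocity addition: u' = (u − v)/(1 − uv/c²)
= (0.9994 − 0.966)/(1 − 0.9994×0.966) = 0.03340/0.0345796 = 0.9659

u' ≈ 0.9659c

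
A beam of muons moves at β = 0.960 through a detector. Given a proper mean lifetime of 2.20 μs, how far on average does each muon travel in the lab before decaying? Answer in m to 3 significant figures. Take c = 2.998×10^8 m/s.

γ = 1/√(1 − 0.960²) = 3.5714
Dilated lifetime: Δt = γτ₀ = 3.5714 × 2.20 μs = 7.8571 μs
d = vΔt = 0.960c × 7.8571 μs = 2.8781×10^8 m/s × 7.8571×10^-6 s = 2260 m

d ≈ 2260 m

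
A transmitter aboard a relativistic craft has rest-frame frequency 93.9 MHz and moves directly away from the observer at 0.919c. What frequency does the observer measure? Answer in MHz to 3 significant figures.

Relativistic Doppler: f_obs = f_src √((1−β)/(1+β))
= 93.9 × √(0.081000/1.9190) = 93.9 × 0.20545 = 19.3 MHz

f_obs ≈ 19.3 MHz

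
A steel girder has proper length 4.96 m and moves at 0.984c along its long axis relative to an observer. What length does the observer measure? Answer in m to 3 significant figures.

γ = 1/√(1 − 0.984²) = 5.6127
Length contraction: L = L₀/γ = 4.96/5.6127 = 0.884 m

L ≈ 0.884 m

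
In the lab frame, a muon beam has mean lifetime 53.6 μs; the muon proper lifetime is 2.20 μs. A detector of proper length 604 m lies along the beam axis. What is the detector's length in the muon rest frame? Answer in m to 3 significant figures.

Time dilation ⇒ γ = Δt/τ₀ = 53.6/2.20 = 24.364
Length contraction: L = L₀/γ = 604/24.364 = 24.8 m

L ≈ 24.8 m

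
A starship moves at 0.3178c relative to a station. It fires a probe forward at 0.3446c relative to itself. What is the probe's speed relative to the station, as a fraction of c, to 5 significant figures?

u ≈ 0.59702c

Relativistic velocity addition: u = (u' + v)/(1 + u'v/c²)
= (0.3446 + 0.3178)/(1 + 0.3446×0.3178) = 0.66240/1.109514 = 0.59702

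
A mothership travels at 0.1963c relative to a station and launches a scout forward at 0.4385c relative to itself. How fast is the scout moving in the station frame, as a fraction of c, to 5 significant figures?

Compose boost 2: (0.4385 + 0.1963)/(1 + 0.4385×0.1963) = 0.63480/1.086078 = 0.58449

u ≈ 0.58449c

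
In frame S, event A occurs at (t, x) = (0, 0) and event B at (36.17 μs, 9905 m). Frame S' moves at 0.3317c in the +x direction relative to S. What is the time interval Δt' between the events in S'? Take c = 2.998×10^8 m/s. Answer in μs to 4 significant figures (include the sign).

γ = 1/√(1 − 0.3317²) = 1.06001
Δt' = γ(Δt − vΔx/c²) = 1.06001 × (36.17 μs − 0.3317×9905 m / (2.998×10^8 m/s))
= 1.06001 × (25.2111 μs) = 26.72 μs

Δt' ≈ 26.72 μs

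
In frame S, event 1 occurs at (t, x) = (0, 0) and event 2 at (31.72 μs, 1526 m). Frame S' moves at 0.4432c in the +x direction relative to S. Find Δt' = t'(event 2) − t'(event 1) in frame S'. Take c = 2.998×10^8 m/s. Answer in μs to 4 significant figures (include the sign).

γ = 1/√(1 − 0.4432²) = 1.11555
Δt' = γ(Δt − vΔx/c²) = 1.11555 × (31.72 μs − 0.4432×1526 m / (2.998×10^8 m/s))
= 1.11555 × (29.4641 μs) = 32.87 μs

Δt' ≈ 32.87 μs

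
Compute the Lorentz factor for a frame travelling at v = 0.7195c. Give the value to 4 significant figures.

γ ≈ 1.440

γ = 1/√(1 − β²) = 1/√(1 − 0.7195²) = 1/√(0.482320) = 1.440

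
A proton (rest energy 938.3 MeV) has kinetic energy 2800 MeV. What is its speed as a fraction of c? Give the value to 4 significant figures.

β ≈ 0.9680

γ = 1 + K/(m₀c²) = 1 + 2800/938.3 = 3.98412
β = √(1 − 1/γ²) = 0.9680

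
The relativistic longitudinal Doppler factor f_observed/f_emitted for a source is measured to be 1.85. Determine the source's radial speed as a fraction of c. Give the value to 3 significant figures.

f_obs/f_src = √((1+β)/(1−β)) = 1.85  ⇒  (1+β)/(1−β) = 3.4225
β = |1 − D²|/(1 + D²) = |1 − 3.4225|/(1 + 3.4225) = 0.548

β ≈ 0.548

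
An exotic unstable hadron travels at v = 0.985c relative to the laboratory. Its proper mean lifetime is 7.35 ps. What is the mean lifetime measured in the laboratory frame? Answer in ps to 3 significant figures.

γ = 1/√(1 − 0.985²) = 5.7953
Time dilation: Δt = γτ₀ = 5.7953 × 7.35 ps = 42.6 ps

Δt ≈ 42.6 ps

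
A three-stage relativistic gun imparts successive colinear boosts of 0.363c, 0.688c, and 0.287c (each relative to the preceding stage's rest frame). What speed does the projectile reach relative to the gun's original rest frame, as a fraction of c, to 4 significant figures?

u ≈ 0.9087c

Compose boost 2: (0.688 + 0.363)/(1 + 0.688×0.363) = 1.051/1.24974 = 0.840972
Compose boost 3: (0.287 + 0.840972)/(1 + 0.287×0.840972) = 1.12797/1.24136 = 0.9087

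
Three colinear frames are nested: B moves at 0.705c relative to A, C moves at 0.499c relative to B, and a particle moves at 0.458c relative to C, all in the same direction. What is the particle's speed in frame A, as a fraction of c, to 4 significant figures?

Compose boost 2: (0.499 + 0.705)/(1 + 0.499×0.705) = 1.204/1.35180 = 0.890668
Compose boost 3: (0.458 + 0.890668)/(1 + 0.458×0.890668) = 1.34867/1.40793 = 0.9579

u ≈ 0.9579c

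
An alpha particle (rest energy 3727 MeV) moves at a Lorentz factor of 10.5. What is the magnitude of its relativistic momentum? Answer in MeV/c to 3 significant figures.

β = √(1 − 1/γ²) = √(1 − 1/10.5²) = 0.99545
p = γβm₀c = 10.5 × 0.99545 × 3727 MeV/c = 39000 MeV/c

p ≈ 39000 MeV/c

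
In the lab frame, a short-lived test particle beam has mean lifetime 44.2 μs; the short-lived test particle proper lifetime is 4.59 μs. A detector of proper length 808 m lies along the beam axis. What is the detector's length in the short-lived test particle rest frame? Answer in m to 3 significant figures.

Time dilation ⇒ γ = Δt/τ₀ = 44.2/4.59 = 9.6296
Length contraction: L = L₀/γ = 808/9.6296 = 83.9 m

L ≈ 83.9 m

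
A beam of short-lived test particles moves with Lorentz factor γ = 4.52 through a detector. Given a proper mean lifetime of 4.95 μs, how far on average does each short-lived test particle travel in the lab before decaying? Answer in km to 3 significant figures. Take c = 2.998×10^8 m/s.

β = √(1 − 1/γ²) = √(1 − 1/4.52²) = 0.97522
Dilated lifetime: Δt = γτ₀ = 4.52 × 4.95 μs = 22.374 μs
d = vΔt = 0.97522c × 22.374 μs = 2.9237×10^8 m/s × 2.2374×10^-5 s = 6.54 km

d ≈ 6.54 km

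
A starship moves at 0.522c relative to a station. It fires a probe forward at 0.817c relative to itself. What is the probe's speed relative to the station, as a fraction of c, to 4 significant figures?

Relativistic velocity addition: u = (u' + v)/(1 + u'v/c²)
= (0.817 + 0.522)/(1 + 0.817×0.522) = 1.339/1.42647 = 0.9387

u ≈ 0.9387c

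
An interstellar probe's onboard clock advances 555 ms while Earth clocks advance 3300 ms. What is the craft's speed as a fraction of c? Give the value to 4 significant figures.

γ = Δt/τ₀ = 3300/555 = 5.94595
β = √(1 − 1/γ²) = √(1 − 1/5.94595²) = 0.9858

β ≈ 0.9858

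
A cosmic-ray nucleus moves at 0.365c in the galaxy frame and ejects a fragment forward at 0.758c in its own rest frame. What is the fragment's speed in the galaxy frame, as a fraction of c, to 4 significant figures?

Compose boost 2: (0.758 + 0.365)/(1 + 0.758×0.365) = 1.123/1.27667 = 0.8796

u ≈ 0.8796c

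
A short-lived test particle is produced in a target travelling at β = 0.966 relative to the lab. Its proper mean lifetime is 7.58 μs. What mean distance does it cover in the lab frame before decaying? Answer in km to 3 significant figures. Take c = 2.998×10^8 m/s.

d ≈ 8.49 km

γ = 1/√(1 − 0.966²) = 3.8678
Dilated lifetime: Δt = γτ₀ = 3.8678 × 7.58 μs = 29.318 μs
d = vΔt = 0.966c × 29.318 μs = 2.8961×10^8 m/s × 2.9318×10^-5 s = 8.49 km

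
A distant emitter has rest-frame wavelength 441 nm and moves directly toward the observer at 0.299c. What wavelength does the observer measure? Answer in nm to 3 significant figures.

λ_obs ≈ 324 nm

Relativistic Doppler: λ_obs = λ_src √((1−β)/(1+β))
= 441 × √(0.70100/1.2990) = 441 × 0.73461 = 324 nm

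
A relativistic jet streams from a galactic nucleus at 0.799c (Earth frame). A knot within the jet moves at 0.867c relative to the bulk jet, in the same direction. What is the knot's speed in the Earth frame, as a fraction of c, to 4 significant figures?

Relativistic velocity addition: u = (u' + v)/(1 + u'v/c²)
= (0.867 + 0.799)/(1 + 0.867×0.799) = 1.666/1.69273 = 0.9842

u ≈ 0.9842c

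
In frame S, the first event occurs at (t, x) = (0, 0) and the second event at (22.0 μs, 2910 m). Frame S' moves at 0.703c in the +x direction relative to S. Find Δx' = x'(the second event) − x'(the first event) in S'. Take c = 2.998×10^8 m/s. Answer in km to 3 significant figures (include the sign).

Δx' ≈ -2.43 km

γ = 1/√(1 − 0.703²) = 1.4061
Δx' = γ(Δx − vΔt) = 1.4061 × (2910 m − 0.703×(2.998×10^8 m/s)×22.0×10^-6 s)
= 1.4061 × (-1726.7 m) = -2.43 km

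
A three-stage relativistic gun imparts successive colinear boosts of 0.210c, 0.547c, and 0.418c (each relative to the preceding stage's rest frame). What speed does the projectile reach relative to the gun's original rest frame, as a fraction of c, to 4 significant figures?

Compose boost 2: (0.547 + 0.210)/(1 + 0.547×0.210) = 0.7570/1.11487 = 0.679003
Compose boost 3: (0.418 + 0.679003)/(1 + 0.418×0.679003) = 1.09700/1.28382 = 0.8545

u ≈ 0.8545c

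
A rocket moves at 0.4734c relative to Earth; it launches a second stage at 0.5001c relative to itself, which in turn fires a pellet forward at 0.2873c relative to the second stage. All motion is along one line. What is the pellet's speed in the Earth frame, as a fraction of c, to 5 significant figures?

u ≈ 0.87628c

Compose boost 2: (0.5001 + 0.4734)/(1 + 0.5001×0.4734) = 0.97350/1.236747 = 0.7871454
Compose boost 3: (0.2873 + 0.7871454)/(1 + 0.2873×0.7871454) = 1.074445/1.226147 = 0.87628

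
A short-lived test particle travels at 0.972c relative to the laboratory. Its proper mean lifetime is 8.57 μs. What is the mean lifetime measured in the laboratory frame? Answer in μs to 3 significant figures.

Δt ≈ 36.5 μs

γ = 1/√(1 − 0.972²) = 4.2557
Time dilation: Δt = γτ₀ = 4.2557 × 8.57 μs = 36.5 μs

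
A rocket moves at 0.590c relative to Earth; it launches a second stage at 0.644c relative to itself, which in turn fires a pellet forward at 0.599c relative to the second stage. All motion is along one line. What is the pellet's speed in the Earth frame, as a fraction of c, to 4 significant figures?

Compose boost 2: (0.644 + 0.590)/(1 + 0.644×0.590) = 1.234/1.37996 = 0.894229
Compose boost 3: (0.599 + 0.894229)/(1 + 0.599×0.894229) = 1.49323/1.53564 = 0.9724

u ≈ 0.9724c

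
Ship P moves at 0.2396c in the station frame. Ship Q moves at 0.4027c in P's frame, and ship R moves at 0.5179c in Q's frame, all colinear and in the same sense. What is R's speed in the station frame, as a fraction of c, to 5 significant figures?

u ≈ 0.84679c

Compose boost 2: (0.4027 + 0.2396)/(1 + 0.4027×0.2396) = 0.64230/1.096487 = 0.5857799
Compose boost 3: (0.5179 + 0.5857799)/(1 + 0.5179×0.5857799) = 1.103680/1.303375 = 0.84679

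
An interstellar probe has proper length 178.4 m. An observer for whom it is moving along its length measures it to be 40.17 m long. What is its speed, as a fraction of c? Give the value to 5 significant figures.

β ≈ 0.97432

γ = L₀/L = 178.4/40.17 = 4.441125
β = √(1 − 1/γ²) = 0.97432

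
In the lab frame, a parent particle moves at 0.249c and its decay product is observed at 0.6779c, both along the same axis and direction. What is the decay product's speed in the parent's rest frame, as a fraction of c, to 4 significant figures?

Inverse velocity addition: u' = (u − v)/(1 − uv/c²)
= (0.6779 − 0.249)/(1 − 0.6779×0.249) = 0.4289/0.831203 = 0.5160

u' ≈ 0.5160c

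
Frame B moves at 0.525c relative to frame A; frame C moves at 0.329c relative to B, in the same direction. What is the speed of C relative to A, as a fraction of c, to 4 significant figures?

Compose boost 2: (0.329 + 0.525)/(1 + 0.329×0.525) = 0.8540/1.17273 = 0.7282

u ≈ 0.7282c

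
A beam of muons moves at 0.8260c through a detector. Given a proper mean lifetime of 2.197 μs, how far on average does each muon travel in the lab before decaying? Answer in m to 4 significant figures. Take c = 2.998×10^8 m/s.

d ≈ 965.2 m

γ = 1/√(1 − 0.8260²) = 1.77409
Dilated lifetime: Δt = γτ₀ = 1.77409 × 2.197 μs = 3.89767 μs
d = vΔt = 0.8260c × 3.89767 μs = 2.47635×10^8 m/s × 3.89767×10^-6 s = 965.2 m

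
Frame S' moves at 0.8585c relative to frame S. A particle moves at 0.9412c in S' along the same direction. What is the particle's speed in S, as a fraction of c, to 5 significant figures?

Relativistic velocity addition: u = (u' + v)/(1 + u'v/c²)
= (0.9412 + 0.8585)/(1 + 0.9412×0.8585) = 1.7997/1.808020 = 0.99540

u ≈ 0.99540c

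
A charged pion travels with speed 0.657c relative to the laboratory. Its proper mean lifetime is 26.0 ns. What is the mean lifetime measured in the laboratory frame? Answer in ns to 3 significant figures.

Δt ≈ 34.5 ns

γ = 1/√(1 − 0.657²) = 1.3265
Time dilation: Δt = γτ₀ = 1.3265 × 26.0 ns = 34.5 ns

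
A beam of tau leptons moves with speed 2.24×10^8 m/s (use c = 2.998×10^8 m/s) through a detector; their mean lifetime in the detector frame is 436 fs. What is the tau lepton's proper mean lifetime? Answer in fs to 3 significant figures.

τ₀ ≈ 290 fs

β = v/c = 2.24×10^8 / 2.998×10^8 = 0.74716
γ = 1/√(1 − 0.74716²) = 1.5046
Proper time: τ₀ = Δt/γ = 436/1.5046 = 290 fs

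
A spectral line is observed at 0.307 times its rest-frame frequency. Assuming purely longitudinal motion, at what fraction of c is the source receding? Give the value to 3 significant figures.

β ≈ 0.828

f_obs/f_src = √((1−β)/(1+β)) = 0.307  ⇒  (1−β)/(1+β) = 0.094249
β = |1 − D²|/(1 + D²) = |1 − 0.094249|/(1 + 0.094249) = 0.828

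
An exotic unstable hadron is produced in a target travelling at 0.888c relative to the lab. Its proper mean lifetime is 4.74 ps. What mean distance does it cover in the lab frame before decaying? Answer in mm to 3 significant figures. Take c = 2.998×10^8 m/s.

γ = 1/√(1 − 0.888²) = 2.1747
Dilated lifetime: Δt = γτ₀ = 2.1747 × 4.74 ps = 10.308 ps
d = vΔt = 0.888c × 10.308 ps = 2.6622×10^8 m/s × 1.0308×10^-11 s = 2.74 mm

d ≈ 2.74 mm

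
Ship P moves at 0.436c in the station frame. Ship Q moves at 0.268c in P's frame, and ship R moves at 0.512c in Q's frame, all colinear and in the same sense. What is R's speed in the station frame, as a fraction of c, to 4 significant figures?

Compose boost 2: (0.268 + 0.436)/(1 + 0.268×0.436) = 0.7040/1.11685 = 0.630345
Compose boost 3: (0.512 + 0.630345)/(1 + 0.512×0.630345) = 1.14235/1.32274 = 0.8636

u ≈ 0.8636c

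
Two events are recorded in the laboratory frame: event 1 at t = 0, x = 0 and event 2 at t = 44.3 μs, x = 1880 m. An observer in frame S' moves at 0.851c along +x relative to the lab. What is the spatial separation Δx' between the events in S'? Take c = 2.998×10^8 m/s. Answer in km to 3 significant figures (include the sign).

Δx' ≈ -17.9 km

γ = 1/√(1 − 0.851²) = 1.9042
Δx' = γ(Δx − vΔt) = 1.9042 × (1880 m − 0.851×(2.998×10^8 m/s)×44.3×10^-6 s)
= 1.9042 × (-9422.3 m) = -17.9 km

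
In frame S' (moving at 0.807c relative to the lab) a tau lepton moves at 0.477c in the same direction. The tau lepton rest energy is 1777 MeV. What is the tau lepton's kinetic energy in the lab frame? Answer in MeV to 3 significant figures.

K ≈ 2960 MeV

u_lab = (0.477 + 0.807)/(1 + 0.477×0.807) = 0.927117
γ = 1/√(1 − 0.927117²) = 2.6683
K = (γ − 1)m₀c² = (2.6683 − 1) × 1777 = 1.6683 × 1777 = 2960 MeV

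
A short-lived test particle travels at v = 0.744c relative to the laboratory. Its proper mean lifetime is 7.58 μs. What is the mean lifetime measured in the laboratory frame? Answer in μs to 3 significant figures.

γ = 1/√(1 − 0.744²) = 1.4966
Time dilation: Δt = γτ₀ = 1.4966 × 7.58 μs = 11.3 μs

Δt ≈ 11.3 μs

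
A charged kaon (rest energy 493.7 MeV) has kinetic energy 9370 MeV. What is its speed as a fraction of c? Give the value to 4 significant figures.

β ≈ 0.9987

γ = 1 + K/(m₀c²) = 1 + 9370/493.7 = 19.9791
β = √(1 − 1/γ²) = 0.9987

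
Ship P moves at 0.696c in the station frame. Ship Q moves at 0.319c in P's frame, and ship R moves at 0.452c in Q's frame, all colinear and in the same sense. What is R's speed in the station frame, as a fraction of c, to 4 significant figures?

u ≈ 0.9325c

Compose boost 2: (0.319 + 0.696)/(1 + 0.319×0.696) = 1.015/1.22202 = 0.830589
Compose boost 3: (0.452 + 0.830589)/(1 + 0.452×0.830589) = 1.28259/1.37543 = 0.9325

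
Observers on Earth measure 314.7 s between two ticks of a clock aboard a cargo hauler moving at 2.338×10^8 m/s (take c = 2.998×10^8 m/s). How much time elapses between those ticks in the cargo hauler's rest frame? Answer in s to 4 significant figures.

β = v/c = 2.338×10^8 / 2.998×10^8 = 0.779853
γ = 1/√(1 − 0.779853²) = 1.59754
Proper time: τ₀ = Δt/γ = 314.7/1.59754 = 197.0 s

τ₀ ≈ 197.0 s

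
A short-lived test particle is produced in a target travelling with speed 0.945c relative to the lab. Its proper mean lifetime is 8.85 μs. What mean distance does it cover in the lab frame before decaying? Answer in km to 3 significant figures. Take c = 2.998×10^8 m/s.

d ≈ 7.67 km

γ = 1/√(1 − 0.945²) = 3.0574
Dilated lifetime: Δt = γτ₀ = 3.0574 × 8.85 μs = 27.058 μs
d = vΔt = 0.945c × 27.058 μs = 2.8331×10^8 m/s × 2.7058×10^-5 s = 7.67 km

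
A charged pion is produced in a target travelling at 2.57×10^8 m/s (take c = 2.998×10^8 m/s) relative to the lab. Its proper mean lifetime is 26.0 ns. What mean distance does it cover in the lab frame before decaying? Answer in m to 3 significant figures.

β = v/c = 2.57×10^8 / 2.998×10^8 = 0.85724
γ = 1/√(1 − 0.85724²) = 1.9420
Dilated lifetime: Δt = γτ₀ = 1.9420 × 26.0 ns = 50.493 ns
d = vΔt = 0.85724c × 50.493 ns = 2.5700×10^8 m/s × 5.0493×10^-8 s = 13.0 m

d ≈ 13.0 m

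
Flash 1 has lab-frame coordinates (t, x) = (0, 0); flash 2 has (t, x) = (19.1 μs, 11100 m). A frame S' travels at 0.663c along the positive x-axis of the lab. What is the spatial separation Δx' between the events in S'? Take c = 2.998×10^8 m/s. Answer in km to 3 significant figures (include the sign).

γ = 1/√(1 − 0.663²) = 1.3358
Δx' = γ(Δx − vΔt) = 1.3358 × (11100 m − 0.663×(2.998×10^8 m/s)×19.1×10^-6 s)
= 1.3358 × (7303.5 m) = 9.76 km

Δx' ≈ 9.76 km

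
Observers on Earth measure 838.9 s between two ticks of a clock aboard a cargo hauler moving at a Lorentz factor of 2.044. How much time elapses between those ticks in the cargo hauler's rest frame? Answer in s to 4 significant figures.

τ₀ ≈ 410.4 s

γ = 2.044 (given)
Proper time: τ₀ = Δt/γ = 838.9/2.044 = 410.4 s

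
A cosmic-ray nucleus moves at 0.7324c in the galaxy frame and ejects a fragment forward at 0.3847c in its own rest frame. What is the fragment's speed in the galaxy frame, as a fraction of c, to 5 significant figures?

u ≈ 0.87154c

Compose boost 2: (0.3847 + 0.7324)/(1 + 0.3847×0.7324) = 1.1171/1.281754 = 0.87154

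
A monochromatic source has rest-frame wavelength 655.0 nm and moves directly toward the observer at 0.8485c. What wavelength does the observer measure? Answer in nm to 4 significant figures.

Relativistic Doppler: λ_obs = λ_src √((1−β)/(1+β))
= 655.0 × √(0.151500/1.84850) = 655.0 × 0.286284 = 187.5 nm

λ_obs ≈ 187.5 nm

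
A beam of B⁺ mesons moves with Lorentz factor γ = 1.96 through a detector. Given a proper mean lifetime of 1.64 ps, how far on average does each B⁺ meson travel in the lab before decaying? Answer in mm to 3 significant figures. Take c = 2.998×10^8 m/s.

d ≈ 0.829 mm

β = √(1 − 1/γ²) = √(1 − 1/1.96²) = 0.86005
Dilated lifetime: Δt = γτ₀ = 1.96 × 1.64 ps = 3.2144 ps
d = vΔt = 0.86005c × 3.2144 ps = 2.5784×10^8 m/s × 3.2144×10^-12 s = 0.829 mm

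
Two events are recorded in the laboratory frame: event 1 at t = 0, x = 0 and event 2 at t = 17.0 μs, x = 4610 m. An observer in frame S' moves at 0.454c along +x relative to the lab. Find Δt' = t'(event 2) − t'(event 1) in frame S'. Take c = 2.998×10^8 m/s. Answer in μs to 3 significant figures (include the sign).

Δt' ≈ 11.2 μs

γ = 1/√(1 − 0.454²) = 1.1223
Δt' = γ(Δt − vΔx/c²) = 1.1223 × (17.0 μs − 0.454×4610 m / (2.998×10^8 m/s))
= 1.1223 × (10.019 μs) = 11.2 μs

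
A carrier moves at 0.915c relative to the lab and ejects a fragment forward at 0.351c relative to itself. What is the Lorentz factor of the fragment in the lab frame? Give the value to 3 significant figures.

γ ≈ 3.50

u_lab = (0.351 + 0.915)/(1 + 0.351×0.915) = 1.266/1.32116 = 0.958245
γ = 1/√(1 − 0.958245²) = 3.50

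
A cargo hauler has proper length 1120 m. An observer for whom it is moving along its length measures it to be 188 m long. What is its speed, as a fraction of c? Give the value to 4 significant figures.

β ≈ 0.9858

γ = L₀/L = 1120/188 = 5.95745
β = √(1 − 1/γ²) = 0.9858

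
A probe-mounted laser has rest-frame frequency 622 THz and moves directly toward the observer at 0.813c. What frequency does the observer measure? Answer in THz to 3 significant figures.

Relativistic Doppler: f_obs = f_src √((1+β)/(1−β))
= 622 × √(1.8130/0.18700) = 622 × 3.1137 = 1940 THz

f_obs ≈ 1940 THz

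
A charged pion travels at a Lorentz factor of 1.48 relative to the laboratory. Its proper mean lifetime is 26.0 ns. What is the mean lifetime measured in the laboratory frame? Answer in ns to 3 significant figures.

γ = 1.48 (given)
Time dilation: Δt = γτ₀ = 1.48 × 26.0 ns = 38.5 ns

Δt ≈ 38.5 ns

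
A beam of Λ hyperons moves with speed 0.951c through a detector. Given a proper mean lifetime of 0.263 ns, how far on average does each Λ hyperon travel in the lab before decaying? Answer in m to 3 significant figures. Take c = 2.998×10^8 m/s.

γ = 1/√(1 − 0.951²) = 3.2342
Dilated lifetime: Δt = γτ₀ = 3.2342 × 0.263 ns = 0.85061 ns
d = vΔt = 0.951c × 0.85061 ns = 2.8511×10^8 m/s × 8.5061×10^-10 s = 0.243 m

d ≈ 0.243 m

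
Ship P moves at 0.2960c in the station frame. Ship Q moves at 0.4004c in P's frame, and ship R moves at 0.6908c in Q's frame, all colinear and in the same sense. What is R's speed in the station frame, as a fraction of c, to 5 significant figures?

u ≈ 0.91840c

Compose boost 2: (0.4004 + 0.2960)/(1 + 0.4004×0.2960) = 0.69640/1.118518 = 0.6226093
Compose boost 3: (0.6908 + 0.6226093)/(1 + 0.6908×0.6226093) = 1.313409/1.430099 = 0.91840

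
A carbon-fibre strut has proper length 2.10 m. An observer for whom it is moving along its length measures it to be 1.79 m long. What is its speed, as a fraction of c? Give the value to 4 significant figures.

γ = L₀/L = 2.10/1.79 = 1.17318
β = √(1 − 1/γ²) = 0.5229

β ≈ 0.5229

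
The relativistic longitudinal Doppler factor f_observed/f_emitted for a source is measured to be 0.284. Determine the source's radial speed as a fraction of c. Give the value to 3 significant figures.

f_obs/f_src = √((1−β)/(1+β)) = 0.284  ⇒  (1−β)/(1+β) = 0.080656
β = |1 − D²|/(1 + D²) = |1 − 0.080656|/(1 + 0.080656) = 0.851

β ≈ 0.851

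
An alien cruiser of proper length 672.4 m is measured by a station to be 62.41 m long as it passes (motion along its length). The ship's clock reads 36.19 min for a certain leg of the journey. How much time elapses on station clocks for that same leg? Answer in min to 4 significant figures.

Length contraction ⇒ γ = L₀/L = 672.4/62.41 = 10.7739
Time dilation: Δt = γτ₀ = 10.7739 × 36.19 min = 389.9 min

Δt ≈ 389.9 min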